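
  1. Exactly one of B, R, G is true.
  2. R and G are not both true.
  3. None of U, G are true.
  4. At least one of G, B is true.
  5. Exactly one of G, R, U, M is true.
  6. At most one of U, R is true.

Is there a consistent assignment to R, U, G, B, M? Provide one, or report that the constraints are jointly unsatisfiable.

R: False, U: False, G: False, B: True, M: True

  (1) {B, R, G}: 1 true — exactly one ✓
  (2) R=F, G=F — not both ✓
  (3) {U, G}: 0 true — none ✓
  (4) {G, B}: 1 true — at least one ✓
  (5) {G, R, U, M}: 1 true — exactly one ✓
  (6) {U, R}: 0 true — at most one ✓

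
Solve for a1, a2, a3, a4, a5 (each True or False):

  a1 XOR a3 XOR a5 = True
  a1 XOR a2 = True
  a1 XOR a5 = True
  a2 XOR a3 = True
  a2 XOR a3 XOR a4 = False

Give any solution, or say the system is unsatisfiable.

a1 = False, a2 = True, a3 = False, a4 = True, a5 = True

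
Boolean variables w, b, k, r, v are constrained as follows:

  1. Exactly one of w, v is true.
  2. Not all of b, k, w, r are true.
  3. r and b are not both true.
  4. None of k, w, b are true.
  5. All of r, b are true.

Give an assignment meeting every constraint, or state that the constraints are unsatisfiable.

No satisfying assignment exists.

Case b = True:
  Constraint (4) is violated (b=T) — contradiction.
Case b = False:
  Constraint (5) is violated (b=F) — contradiction.
Both cases fail — unsatisfiable.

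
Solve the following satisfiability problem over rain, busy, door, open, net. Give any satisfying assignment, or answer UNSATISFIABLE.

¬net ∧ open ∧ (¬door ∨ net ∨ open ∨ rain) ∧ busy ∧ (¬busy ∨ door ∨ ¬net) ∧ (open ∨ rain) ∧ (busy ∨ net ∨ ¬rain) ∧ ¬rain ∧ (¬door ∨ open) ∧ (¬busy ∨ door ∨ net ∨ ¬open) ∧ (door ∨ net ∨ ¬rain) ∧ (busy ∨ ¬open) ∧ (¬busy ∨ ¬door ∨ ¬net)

Unit clause (¬net) forces net = False.
Unit clause (open) forces open = True.
Unit clause (busy) forces busy = True.
Unit clause (¬rain) forces rain = False.
In (¬busy ∨ door ∨ net ∨ ¬open) only door is left, so door = True.
All clauses satisfied.

rain=F; busy=T; door=T; open=T; net=F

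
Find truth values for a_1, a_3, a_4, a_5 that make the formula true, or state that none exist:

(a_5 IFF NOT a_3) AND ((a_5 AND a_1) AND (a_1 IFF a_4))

a_1: True; a_3: False; a_4: True; a_5: True

  a_5 IFF NOT a_3 = True
    NOT a_3 = True
  (a_5 AND a_1) AND (a_1 IFF a_4) = True
    a_5 AND a_1 = True
    a_1 IFF a_4 = True
Both conjuncts True, so the formula holds.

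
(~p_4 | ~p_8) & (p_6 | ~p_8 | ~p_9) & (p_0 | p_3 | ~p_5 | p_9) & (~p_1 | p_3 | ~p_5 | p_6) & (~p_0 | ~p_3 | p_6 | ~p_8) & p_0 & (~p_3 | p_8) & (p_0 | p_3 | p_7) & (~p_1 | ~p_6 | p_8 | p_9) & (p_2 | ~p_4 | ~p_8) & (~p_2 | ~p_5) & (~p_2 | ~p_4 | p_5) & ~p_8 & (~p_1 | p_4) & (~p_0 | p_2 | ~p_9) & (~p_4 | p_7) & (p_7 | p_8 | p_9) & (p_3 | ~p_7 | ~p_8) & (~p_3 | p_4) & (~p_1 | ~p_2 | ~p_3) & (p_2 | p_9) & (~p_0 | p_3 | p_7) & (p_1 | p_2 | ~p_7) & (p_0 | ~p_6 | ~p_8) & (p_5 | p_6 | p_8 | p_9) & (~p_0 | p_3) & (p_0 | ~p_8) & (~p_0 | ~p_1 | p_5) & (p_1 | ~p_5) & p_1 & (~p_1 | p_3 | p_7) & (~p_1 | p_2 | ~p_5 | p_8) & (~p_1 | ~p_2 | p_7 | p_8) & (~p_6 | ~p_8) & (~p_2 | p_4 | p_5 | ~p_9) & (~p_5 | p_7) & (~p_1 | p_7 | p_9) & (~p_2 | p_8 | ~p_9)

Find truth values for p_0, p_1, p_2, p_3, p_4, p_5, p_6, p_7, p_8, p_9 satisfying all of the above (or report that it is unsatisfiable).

Case p_0 = True:
  (~p_8) forces p_8 = False.
  (~p_3 | p_8) forces p_3 = False.
  Clause (~p_0 | p_3) is falsified — contradiction.
Case p_0 = False:
  Clause (p_0) is falsified — contradiction.
Both cases fail, so the formula is unsatisfiable.

UNSATISFIABLE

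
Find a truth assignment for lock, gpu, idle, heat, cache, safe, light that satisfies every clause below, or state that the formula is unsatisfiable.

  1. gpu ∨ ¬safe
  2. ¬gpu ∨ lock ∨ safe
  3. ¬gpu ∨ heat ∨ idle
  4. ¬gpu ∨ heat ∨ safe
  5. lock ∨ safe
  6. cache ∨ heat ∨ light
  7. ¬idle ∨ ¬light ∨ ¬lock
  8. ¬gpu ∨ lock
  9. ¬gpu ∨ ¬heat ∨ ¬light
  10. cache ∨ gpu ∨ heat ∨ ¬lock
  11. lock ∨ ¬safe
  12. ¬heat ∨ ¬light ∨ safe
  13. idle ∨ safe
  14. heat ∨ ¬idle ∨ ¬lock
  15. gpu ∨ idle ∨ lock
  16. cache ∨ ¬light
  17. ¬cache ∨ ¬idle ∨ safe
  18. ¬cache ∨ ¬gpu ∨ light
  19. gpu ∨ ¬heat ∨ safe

lock = True, gpu = True, idle = True, heat = True, cache = False, safe = True, light = False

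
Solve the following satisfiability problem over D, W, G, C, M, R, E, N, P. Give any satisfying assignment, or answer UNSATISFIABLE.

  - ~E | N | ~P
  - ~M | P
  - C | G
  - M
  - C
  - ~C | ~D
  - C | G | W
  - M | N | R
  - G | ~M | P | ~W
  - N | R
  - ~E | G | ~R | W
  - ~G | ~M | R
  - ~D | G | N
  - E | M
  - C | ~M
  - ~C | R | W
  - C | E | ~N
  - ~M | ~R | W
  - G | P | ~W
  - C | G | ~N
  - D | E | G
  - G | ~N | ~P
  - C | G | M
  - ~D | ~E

D = False, W = True, G = True, C = True, M = True, R = True, E = True, N = True, P = True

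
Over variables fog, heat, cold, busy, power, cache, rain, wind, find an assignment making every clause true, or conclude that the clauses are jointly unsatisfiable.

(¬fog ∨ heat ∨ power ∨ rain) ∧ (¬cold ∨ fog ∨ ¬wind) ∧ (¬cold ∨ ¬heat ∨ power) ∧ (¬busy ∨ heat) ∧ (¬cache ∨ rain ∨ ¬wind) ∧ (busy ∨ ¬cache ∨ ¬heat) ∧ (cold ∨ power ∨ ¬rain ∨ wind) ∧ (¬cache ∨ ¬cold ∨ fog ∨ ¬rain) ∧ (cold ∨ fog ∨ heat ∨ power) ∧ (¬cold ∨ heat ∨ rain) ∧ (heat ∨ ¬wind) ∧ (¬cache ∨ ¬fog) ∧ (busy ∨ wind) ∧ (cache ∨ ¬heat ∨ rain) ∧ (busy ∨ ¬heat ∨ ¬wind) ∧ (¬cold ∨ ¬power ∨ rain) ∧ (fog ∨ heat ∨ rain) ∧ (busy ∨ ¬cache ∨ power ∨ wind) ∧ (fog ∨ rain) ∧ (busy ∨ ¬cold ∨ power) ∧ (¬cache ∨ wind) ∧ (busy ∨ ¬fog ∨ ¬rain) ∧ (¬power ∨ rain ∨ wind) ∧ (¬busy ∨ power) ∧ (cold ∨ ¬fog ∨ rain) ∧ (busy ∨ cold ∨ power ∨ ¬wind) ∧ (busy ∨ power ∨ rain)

fog = False; heat = True; cold = False; busy = True; power = True; cache = False; rain = True; wind = True

Set fog = False.
  then (fog ∨ rain) forces rain = True.
Try heat = False:
  (¬busy ∨ heat) forces busy = False.
  (heat ∨ ¬wind) forces wind = False.
  clause (busy ∨ wind) is falsified — backtrack.
So heat = True.
Set cold = False.
Set busy = True.
  then (¬busy ∨ power) forces power = True.
Set cache = False.
Set wind = True.
All clauses satisfied.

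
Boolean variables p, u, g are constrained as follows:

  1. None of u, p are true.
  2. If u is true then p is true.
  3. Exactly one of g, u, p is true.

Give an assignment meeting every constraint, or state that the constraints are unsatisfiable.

p: False; u: False; g: True

  (1) {u, p}: 0 true — none ✓
  (2) u=F ⇒ p: vacuous ✓
  (3) {g, u, p}: 1 true — exactly one ✓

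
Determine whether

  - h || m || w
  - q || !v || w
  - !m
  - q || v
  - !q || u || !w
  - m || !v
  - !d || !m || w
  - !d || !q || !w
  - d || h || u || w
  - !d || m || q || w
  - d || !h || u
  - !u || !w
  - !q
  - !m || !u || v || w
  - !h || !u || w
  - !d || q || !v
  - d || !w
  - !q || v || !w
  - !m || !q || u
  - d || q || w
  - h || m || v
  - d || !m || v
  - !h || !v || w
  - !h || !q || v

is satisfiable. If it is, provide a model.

Unsatisfiable — no assignment works.

Case m = True:
  Clause (!m) is falsified — contradiction.
Case m = False:
  (m || !v) forces v = False.
  (q || v) forces q = True.
  Clause (!q) is falsified — contradiction.
Both cases fail, so the formula is unsatisfiable.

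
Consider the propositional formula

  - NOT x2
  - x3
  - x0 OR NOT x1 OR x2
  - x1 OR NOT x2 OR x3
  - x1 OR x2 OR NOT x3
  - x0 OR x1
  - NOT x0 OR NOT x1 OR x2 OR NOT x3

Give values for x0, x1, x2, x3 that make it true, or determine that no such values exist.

Case x2 = True:
  Clause (NOT x2) is falsified — contradiction.
Case x2 = False:
  (x3) forces x3 = True.
  (x1 OR x2 OR NOT x3) forces x1 = True.
  (x0 OR NOT x1 OR x2) forces x0 = True.
  Clause (NOT x0 OR NOT x1 OR x2 OR NOT x3) is falsified — contradiction.
Both cases fail, so the formula is unsatisfiable.

Unsatisfiable — no assignment works.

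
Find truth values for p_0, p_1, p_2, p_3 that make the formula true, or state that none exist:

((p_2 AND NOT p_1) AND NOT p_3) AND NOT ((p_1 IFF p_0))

p_0: True, p_1: False, p_2: True, p_3: False

  (p_2 AND NOT p_1) AND NOT p_3 = True
    p_2 AND NOT p_1 = True
      NOT p_1 = True
    NOT p_3 = True
  NOT ((p_1 IFF p_0)) = True
    p_1 IFF p_0 = False
Both conjuncts True, so the formula holds.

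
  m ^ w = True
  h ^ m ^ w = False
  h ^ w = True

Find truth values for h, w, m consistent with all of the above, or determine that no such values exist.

h: True, w: False, m: True

m ^ w = T ^ F = True ✓
h ^ m ^ w = T ^ T ^ F = False ✓
h ^ w = T ^ F = True ✓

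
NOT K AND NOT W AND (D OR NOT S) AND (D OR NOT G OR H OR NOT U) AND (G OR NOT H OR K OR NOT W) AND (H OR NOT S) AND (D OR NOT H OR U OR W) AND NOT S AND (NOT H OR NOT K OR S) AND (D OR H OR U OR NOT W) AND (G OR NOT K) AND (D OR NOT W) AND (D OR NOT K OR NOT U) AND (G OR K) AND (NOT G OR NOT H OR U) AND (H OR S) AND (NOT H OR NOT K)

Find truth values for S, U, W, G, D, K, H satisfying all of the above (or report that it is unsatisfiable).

S = False; U = True; W = False; G = True; D = False; K = False; H = True

Unit clause (NOT K) forces K = False.
Unit clause (NOT W) forces W = False.
Unit clause (NOT S) forces S = False.
In (G OR K) only G is left, so G = True.
In (H OR S) only H is left, so H = True.
In (NOT G OR NOT H OR U) only U is left, so U = True.
Set D = False.
All clauses satisfied.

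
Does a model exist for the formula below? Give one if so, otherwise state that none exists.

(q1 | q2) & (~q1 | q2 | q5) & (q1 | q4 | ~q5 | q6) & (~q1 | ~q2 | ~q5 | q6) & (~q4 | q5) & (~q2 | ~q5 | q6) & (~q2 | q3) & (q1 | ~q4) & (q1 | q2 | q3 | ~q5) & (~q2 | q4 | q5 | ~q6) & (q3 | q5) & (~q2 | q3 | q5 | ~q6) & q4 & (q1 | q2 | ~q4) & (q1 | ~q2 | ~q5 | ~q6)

q1 = True, q2 = True, q3 = True, q4 = True, q5 = True, q6 = True

Unit clause (q4) forces q4 = True.
In (~q4 | q5) only q5 is left, so q5 = True.
In (q1 | ~q4) only q1 is left, so q1 = True.
Set q2 = True.
  then (~q1 | ~q2 | ~q5 | q6) forces q6 = True.
  then (~q2 | q3) forces q3 = True.
All clauses satisfied.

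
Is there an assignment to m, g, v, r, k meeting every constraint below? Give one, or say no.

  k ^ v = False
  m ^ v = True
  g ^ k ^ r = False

m=T, g=F, v=F, r=F, k=F

k ^ v = F ^ F = False ✓
m ^ v = T ^ F = True ✓
g ^ k ^ r = F ^ F ^ F = False ✓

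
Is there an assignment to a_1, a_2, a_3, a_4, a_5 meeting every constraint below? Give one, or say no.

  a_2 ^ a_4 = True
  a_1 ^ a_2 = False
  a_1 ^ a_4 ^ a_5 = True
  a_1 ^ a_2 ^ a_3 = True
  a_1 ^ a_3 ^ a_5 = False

a_1 = True; a_2 = True; a_3 = True; a_4 = False; a_5 = False

a_2 ^ a_4 = T ^ F = True ✓
a_1 ^ a_2 = T ^ T = False ✓
a_1 ^ a_4 ^ a_5 = T ^ F ^ F = True ✓
a_1 ^ a_2 ^ a_3 = T ^ T ^ T = True ✓
a_1 ^ a_3 ^ a_5 = T ^ T ^ F = False ✓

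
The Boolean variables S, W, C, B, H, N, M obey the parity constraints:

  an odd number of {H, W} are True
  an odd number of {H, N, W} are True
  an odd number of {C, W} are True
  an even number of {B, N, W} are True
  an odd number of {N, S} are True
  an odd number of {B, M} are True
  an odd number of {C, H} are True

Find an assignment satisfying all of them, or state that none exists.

Adding constraints 1, 3, 7 mod 2: every variable appears an even number of times on the left, so the left side is 0.
But the right sides sum to 1 (mod 2). 0 ≠ 1 — the system is inconsistent.

Unsatisfiable — no assignment works.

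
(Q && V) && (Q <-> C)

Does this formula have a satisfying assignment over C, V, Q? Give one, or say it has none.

C: True, V: True, Q: True

  Q && V = True
  Q <-> C = True
Both conjuncts True, so the formula holds.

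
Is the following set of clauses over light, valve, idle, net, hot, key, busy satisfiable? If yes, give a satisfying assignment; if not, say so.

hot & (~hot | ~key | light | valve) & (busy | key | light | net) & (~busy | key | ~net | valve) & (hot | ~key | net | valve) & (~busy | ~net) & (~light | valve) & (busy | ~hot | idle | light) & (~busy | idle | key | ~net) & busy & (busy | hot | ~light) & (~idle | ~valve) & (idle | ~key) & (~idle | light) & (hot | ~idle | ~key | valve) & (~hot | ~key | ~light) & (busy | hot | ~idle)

light: True, valve: True, idle: False, net: False, hot: True, key: False, busy: True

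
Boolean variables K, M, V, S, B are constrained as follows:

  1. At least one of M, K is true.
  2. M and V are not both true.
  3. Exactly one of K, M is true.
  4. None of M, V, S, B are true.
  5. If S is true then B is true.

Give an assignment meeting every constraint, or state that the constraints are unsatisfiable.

K = True, M = False, V = False, S = False, B = False

  (1) {M, K}: 1 true — at least one ✓
  (2) M=F, V=F — not both ✓
  (3) {K, M}: 1 true — exactly one ✓
  (4) {M, V, S, B}: 0 true — none ✓
  (5) S=F ⇒ B: vacuous ✓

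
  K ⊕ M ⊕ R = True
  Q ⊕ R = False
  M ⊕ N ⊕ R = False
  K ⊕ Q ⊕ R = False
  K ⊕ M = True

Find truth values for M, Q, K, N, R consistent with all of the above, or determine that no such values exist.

M = True, Q = False, K = False, N = True, R = False

K ⊕ M ⊕ R = F ⊕ T ⊕ F = True ✓
Q ⊕ R = F ⊕ F = False ✓
M ⊕ N ⊕ R = T ⊕ T ⊕ F = False ✓
K ⊕ Q ⊕ R = F ⊕ F ⊕ F = False ✓
K ⊕ M = F ⊕ T = True ✓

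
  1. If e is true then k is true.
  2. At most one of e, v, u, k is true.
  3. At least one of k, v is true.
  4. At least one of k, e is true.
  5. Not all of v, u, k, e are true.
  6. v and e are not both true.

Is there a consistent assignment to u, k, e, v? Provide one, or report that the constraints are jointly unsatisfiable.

u: False, k: True, e: False, v: False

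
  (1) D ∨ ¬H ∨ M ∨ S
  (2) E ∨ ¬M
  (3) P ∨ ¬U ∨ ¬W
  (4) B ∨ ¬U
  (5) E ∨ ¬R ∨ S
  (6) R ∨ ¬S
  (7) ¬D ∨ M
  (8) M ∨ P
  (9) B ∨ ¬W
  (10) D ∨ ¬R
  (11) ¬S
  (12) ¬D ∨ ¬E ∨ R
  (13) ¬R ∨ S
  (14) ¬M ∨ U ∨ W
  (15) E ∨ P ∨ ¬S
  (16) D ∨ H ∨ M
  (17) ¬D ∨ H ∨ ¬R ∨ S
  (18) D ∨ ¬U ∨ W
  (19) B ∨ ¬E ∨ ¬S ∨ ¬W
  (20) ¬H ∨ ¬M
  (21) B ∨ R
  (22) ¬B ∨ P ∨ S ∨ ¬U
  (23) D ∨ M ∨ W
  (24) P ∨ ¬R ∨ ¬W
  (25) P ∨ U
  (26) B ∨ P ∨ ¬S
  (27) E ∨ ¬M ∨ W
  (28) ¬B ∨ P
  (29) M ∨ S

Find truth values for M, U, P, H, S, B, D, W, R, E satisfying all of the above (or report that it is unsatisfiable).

Unit clause (¬S) forces S = False.
In (¬R ∨ S) only ¬R is left, so R = False.
In (B ∨ R) only B is left, so B = True.
In (¬B ∨ P) only P is left, so P = True.
In (M ∨ S) only M is left, so M = True.
In (E ∨ ¬M) only E is left, so E = True.
In (¬D ∨ ¬E ∨ R) only ¬D is left, so D = False.
In (¬H ∨ ¬M) only ¬H is left, so H = False.
Set U = False.
  then (¬M ∨ U ∨ W) forces W = True.
All clauses satisfied.

M: True; U: False; P: True; H: False; S: False; B: True; D: False; W: True; R: False; E: True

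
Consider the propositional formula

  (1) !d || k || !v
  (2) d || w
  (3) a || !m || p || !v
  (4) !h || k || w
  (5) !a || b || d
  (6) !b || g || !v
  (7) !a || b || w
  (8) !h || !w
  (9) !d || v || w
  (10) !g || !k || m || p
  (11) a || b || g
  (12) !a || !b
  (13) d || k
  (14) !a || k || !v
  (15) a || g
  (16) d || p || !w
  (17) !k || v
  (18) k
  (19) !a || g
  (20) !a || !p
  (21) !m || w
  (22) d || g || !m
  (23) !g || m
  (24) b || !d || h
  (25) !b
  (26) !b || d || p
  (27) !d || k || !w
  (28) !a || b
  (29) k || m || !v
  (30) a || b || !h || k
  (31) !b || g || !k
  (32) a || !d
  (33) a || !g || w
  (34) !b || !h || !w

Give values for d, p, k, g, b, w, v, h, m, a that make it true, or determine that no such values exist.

d=F; p=T; k=T; g=T; b=F; w=T; v=T; h=F; m=T; a=F

Unit clause (k) forces k = True.
Unit clause (!b) forces b = False.
In (!a || b) only !a is left, so a = False.
In (a || !d) only !d is left, so d = False.
In (d || w) only w is left, so w = True.
In (!h || !w) only !h is left, so h = False.
In (a || b || g) only g is left, so g = True.
In (d || p || !w) only p is left, so p = True.
In (!k || v) only v is left, so v = True.
In (!g || m) only m is left, so m = True.
All clauses satisfied.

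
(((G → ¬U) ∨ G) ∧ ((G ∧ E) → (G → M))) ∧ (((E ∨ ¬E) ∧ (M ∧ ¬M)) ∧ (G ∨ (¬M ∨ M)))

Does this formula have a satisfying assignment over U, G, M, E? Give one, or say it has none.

UNSATISFIABLE

Case M = True: the conjunct ¬M is False.
Case M = False: the conjunct M is False.
Both cases fail — unsatisfiable.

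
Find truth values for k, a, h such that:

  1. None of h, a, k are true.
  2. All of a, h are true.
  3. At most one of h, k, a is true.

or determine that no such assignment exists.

Case a = True:
  Constraint (1) is violated (a=T) — contradiction.
Case a = False:
  Constraint (2) is violated (a=F) — contradiction.
Both cases fail — unsatisfiable.

Unsatisfiable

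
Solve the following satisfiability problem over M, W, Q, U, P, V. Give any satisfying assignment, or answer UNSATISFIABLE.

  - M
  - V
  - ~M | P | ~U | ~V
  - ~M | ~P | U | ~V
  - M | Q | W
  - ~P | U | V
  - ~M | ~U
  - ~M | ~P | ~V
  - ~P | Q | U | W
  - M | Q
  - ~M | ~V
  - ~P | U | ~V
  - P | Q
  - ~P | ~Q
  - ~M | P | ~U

Unsatisfiable — no assignment works.

Case M = True:
  (V) forces V = True.
  Clause (~M | ~V) is falsified — contradiction.
Case M = False:
  Clause (M) is falsified — contradiction.
Both cases fail, so the formula is unsatisfiable.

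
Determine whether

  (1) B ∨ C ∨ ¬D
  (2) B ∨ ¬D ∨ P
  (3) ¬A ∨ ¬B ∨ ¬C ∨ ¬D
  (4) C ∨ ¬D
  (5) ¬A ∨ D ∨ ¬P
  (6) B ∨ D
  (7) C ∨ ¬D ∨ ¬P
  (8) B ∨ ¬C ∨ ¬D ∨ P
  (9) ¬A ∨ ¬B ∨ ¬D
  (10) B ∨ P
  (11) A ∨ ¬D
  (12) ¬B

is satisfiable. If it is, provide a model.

Unit clause (¬B) forces B = False.
In (B ∨ D) only D is left, so D = True.
In (B ∨ P) only P is left, so P = True.
In (A ∨ ¬D) only A is left, so A = True.
In (B ∨ C ∨ ¬D) only C is left, so C = True.
All clauses satisfied.

B: False, A: True, C: True, D: True, P: True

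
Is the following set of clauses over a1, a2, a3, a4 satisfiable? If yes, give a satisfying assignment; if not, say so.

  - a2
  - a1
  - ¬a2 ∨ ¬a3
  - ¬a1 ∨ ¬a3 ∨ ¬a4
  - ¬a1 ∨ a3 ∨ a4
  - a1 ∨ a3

a1 = True, a2 = True, a3 = False, a4 = True

Unit clause (a2) forces a2 = True.
Unit clause (a1) forces a1 = True.
In (¬a2 ∨ ¬a3) only ¬a3 is left, so a3 = False.
In (¬a1 ∨ a3 ∨ a4) only a4 is left, so a4 = True.
Check each clause:
  (a2): a2 holds.
  (a1): a1 holds.
  (¬a2 ∨ ¬a3): ¬a3 holds.
  (¬a1 ∨ ¬a3 ∨ ¬a4): ¬a3 holds.
  (¬a1 ∨ a3 ∨ a4): a4 holds.
  (a1 ∨ a3): a1 holds.
All clauses satisfied.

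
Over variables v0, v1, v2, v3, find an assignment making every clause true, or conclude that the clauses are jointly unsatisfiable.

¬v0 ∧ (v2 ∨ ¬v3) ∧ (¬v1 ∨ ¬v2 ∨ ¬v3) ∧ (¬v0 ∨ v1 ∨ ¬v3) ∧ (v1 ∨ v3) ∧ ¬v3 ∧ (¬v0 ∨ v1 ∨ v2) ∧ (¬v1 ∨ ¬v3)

v0 = False; v1 = True; v2 = True; v3 = False

Unit clause (¬v0) forces v0 = False.
Unit clause (¬v3) forces v3 = False.
In (v1 ∨ v3) only v1 is left, so v1 = True.
Set v2 = True.
Check each clause:
  (¬v0): ¬v0 holds.
  (v2 ∨ ¬v3): v2 holds.
  (¬v1 ∨ ¬v2 ∨ ¬v3): ¬v3 holds.
  (¬v0 ∨ v1 ∨ ¬v3): ¬v0 holds.
  (v1 ∨ v3): v1 holds.
  (¬v3): ¬v3 holds.
  (¬v0 ∨ v1 ∨ v2): ¬v0 holds.
  (¬v1 ∨ ¬v3): ¬v3 holds.
All clauses satisfied.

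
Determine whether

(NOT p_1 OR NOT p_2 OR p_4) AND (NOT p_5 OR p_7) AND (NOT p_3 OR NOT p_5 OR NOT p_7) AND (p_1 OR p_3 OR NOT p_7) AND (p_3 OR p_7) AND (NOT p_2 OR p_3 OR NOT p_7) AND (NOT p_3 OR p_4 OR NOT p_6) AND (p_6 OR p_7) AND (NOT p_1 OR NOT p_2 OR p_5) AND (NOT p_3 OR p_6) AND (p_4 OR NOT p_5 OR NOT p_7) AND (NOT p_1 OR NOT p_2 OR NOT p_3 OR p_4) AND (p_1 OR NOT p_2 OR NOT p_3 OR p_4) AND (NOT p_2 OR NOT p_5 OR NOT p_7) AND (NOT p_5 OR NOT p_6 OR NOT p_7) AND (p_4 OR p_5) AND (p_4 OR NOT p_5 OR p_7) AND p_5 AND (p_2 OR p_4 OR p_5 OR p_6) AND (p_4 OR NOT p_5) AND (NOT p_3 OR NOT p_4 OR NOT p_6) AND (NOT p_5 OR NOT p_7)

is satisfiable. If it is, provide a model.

Case p_5 = True:
  (NOT p_5 OR p_7) forces p_7 = True.
  Clause (NOT p_5 OR NOT p_7) is falsified — contradiction.
Case p_5 = False:
  Clause (p_5) is falsified — contradiction.
Both cases fail, so the formula is unsatisfiable.

Unsatisfiable — no assignment works.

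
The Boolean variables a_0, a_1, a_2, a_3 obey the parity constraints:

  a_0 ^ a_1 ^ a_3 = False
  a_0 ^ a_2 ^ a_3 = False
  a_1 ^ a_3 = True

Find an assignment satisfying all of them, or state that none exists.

a_0 = True; a_1 = False; a_2 = False; a_3 = True

a_0 ^ a_1 ^ a_3 = T ^ F ^ T = False ✓
a_0 ^ a_2 ^ a_3 = T ^ F ^ T = False ✓
a_1 ^ a_3 = F ^ T = True ✓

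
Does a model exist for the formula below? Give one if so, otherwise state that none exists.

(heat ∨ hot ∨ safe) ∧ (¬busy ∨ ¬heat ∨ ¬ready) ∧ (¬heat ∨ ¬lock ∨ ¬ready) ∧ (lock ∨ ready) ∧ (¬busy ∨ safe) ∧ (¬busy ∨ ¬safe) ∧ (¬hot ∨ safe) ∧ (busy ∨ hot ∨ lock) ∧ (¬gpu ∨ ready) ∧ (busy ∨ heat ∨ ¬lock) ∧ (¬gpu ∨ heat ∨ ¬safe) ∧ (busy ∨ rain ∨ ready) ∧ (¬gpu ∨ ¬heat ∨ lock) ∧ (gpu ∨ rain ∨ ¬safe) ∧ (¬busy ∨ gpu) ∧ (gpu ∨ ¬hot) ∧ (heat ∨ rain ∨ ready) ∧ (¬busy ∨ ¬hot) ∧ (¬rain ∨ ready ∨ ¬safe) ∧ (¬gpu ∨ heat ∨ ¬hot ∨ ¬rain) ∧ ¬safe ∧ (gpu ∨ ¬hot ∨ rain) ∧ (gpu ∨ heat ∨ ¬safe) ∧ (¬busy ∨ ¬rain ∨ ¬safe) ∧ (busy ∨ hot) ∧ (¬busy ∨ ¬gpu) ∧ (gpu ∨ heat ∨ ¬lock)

Unsatisfiable — no assignment works.

Case safe = True:
  Clause (¬safe) is falsified — contradiction.
Case safe = False:
  (¬busy ∨ safe) forces busy = False.
  (¬hot ∨ safe) forces hot = False.
  Clause (busy ∨ hot) is falsified — contradiction.
Both cases fail, so the formula is unsatisfiable.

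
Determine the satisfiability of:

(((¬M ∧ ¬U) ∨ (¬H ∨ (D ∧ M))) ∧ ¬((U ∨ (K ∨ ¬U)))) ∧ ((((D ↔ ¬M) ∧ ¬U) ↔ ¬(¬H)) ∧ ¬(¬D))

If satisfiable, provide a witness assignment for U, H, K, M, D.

No satisfying assignment exists.

The conjunct ¬((U ∨ (K ∨ ¬U))) is unsatisfiable on its own:
  U=F, K=F: evaluates to False.
  U=F, K=T: evaluates to False.
  U=T, K=F: evaluates to False.
  U=T, K=T: evaluates to False.
So the whole conjunction is unsatisfiable.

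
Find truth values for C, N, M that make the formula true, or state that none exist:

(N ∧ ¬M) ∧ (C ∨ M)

C=T, N=T, M=F

  N ∧ ¬M = True
    ¬M = True
  C ∨ M = True
Both conjuncts True, so the formula holds.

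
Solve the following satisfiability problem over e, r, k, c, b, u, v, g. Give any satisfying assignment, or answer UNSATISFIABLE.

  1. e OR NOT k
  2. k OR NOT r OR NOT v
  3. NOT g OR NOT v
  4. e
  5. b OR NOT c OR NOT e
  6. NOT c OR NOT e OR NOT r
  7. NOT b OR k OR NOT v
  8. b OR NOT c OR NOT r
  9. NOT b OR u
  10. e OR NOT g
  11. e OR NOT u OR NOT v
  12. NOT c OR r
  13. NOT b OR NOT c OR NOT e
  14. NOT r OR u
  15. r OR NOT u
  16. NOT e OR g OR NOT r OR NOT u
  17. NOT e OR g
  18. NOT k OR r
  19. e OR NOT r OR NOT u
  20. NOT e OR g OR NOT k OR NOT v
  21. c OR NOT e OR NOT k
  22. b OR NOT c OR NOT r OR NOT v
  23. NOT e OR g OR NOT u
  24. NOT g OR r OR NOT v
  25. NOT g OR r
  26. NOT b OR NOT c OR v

e = True; r = True; k = False; c = False; b = False; u = True; v = False; g = True

Unit clause (e) forces e = True.
In (NOT e OR g) only g is left, so g = True.
In (NOT g OR r) only r is left, so r = True.
In (NOT g OR NOT v) only NOT v is left, so v = False.
In (NOT c OR NOT e OR NOT r) only NOT c is left, so c = False.
In (NOT r OR u) only u is left, so u = True.
In (c OR NOT e OR NOT k) only NOT k is left, so k = False.
Set b = False.
All clauses satisfied.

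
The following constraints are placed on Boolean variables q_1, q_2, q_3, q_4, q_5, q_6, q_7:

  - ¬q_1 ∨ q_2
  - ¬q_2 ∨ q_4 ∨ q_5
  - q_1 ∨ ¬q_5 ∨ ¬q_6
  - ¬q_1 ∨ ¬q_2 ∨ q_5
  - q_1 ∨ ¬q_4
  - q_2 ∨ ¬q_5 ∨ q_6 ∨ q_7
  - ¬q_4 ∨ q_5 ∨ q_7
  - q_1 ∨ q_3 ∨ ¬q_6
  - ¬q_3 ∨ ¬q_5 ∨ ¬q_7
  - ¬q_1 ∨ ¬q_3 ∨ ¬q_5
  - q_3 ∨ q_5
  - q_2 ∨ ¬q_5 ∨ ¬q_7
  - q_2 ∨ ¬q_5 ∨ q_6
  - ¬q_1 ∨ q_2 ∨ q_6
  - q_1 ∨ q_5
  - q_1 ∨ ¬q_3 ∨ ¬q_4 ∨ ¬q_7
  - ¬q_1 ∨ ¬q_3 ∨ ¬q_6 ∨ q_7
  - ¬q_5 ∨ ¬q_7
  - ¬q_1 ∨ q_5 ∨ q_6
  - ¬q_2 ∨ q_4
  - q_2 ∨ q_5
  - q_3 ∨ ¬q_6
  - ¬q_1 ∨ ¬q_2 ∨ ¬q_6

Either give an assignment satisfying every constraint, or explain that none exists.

q_1 = True; q_2 = True; q_3 = False; q_4 = True; q_5 = True; q_6 = False; q_7 = False

Try q_1 = False:
  (q_1 ∨ ¬q_4) forces q_4 = False.
  (q_1 ∨ q_5) forces q_5 = True.
  (q_1 ∨ ¬q_5 ∨ ¬q_6) forces q_6 = False.
  (q_2 ∨ ¬q_5 ∨ q_6) forces q_2 = True.
  clause (¬q_2 ∨ q_4) is falsified — backtrack.
So q_1 = True.
  then (¬q_1 ∨ q_2) forces q_2 = True.
  then (¬q_1 ∨ ¬q_2 ∨ q_5) forces q_5 = True.
  then (¬q_1 ∨ ¬q_3 ∨ ¬q_5) forces q_3 = False.
  then (¬q_5 ∨ ¬q_7) forces q_7 = False.
  then (¬q_2 ∨ q_4) forces q_4 = True.
  then (q_3 ∨ ¬q_6) forces q_6 = False.
All clauses satisfied.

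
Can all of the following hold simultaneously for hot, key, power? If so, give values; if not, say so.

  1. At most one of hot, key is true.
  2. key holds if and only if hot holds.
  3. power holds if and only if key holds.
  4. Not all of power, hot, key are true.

hot = False, key = False, power = False

  (1) {hot, key}: 0 true — at most one ✓
  (2) key=F, hot=F — same ✓
  (3) power=F, key=F — same ✓
  (4) {power, hot, key}: 0/3 true — not all ✓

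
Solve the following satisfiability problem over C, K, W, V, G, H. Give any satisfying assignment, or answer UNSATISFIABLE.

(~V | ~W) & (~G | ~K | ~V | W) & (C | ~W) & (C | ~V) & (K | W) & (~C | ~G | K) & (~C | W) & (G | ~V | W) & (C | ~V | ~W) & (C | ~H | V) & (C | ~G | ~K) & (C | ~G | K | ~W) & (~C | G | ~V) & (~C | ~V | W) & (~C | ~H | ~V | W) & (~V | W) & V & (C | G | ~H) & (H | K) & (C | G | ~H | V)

Case V = True:
  (~V | ~W) forces W = False.
  Clause (~V | W) is falsified — contradiction.
Case V = False:
  Clause (V) is falsified — contradiction.
Both cases fail, so the formula is unsatisfiable.

Unsatisfiable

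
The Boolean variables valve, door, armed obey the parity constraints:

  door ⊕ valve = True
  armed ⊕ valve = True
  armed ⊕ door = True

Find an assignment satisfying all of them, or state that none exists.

Adding constraints 1, 2, 3 mod 2: every variable appears an even number of times on the left, so the left side is 0.
But the right sides sum to 1 (mod 2). 0 ≠ 1 — the system is inconsistent.

Unsatisfiable — no assignment works.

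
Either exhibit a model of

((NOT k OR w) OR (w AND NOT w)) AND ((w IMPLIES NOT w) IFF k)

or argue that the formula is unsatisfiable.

k=F; w=T

  (NOT k OR w) OR (w AND NOT w) = True
    NOT k OR w = True
      NOT k = True
    w AND NOT w = False
      NOT w = False
  (w IMPLIES NOT w) IFF k = True
    w IMPLIES NOT w = False
      NOT w = False
Both conjuncts True, so the formula holds.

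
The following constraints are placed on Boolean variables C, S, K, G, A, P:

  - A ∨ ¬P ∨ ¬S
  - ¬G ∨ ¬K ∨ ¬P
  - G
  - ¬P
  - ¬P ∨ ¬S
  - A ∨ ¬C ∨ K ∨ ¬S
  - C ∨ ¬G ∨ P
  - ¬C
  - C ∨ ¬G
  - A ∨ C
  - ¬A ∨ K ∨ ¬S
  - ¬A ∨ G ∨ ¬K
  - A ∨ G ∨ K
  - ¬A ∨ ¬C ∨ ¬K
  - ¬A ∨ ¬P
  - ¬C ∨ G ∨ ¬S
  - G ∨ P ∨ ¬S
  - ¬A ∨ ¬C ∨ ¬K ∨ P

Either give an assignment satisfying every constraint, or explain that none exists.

Case C = True:
  Clause (¬C) is falsified — contradiction.
Case C = False:
  (G) forces G = True.
  Clause (C ∨ ¬G) is falsified — contradiction.
Both cases fail, so the formula is unsatisfiable.

Unsatisfiable — no assignment works.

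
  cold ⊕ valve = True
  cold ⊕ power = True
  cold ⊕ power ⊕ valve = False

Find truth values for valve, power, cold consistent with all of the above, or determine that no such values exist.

valve=T, power=T, cold=F

cold ⊕ valve = F ⊕ T = True ✓
cold ⊕ power = F ⊕ T = True ✓
cold ⊕ power ⊕ valve = F ⊕ T ⊕ T = False ✓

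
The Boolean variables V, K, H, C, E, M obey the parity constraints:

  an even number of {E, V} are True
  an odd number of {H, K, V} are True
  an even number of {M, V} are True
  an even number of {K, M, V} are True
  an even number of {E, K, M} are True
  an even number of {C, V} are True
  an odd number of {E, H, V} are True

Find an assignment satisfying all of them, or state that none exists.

V=F; K=F; H=T; C=F; E=F; M=F

{E, V}: 0 true → even ✓
{H, K, V}: 1 true → odd ✓
{M, V}: 0 true → even ✓
{K, M, V}: 0 true → even ✓
{E, K, M}: 0 true → even ✓
{C, V}: 0 true → even ✓
{E, H, V}: 1 true → odd ✓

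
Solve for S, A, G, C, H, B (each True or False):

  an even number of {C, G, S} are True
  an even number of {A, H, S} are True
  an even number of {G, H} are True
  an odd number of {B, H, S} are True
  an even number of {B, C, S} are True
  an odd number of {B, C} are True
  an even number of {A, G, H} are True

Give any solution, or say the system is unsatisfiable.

S = True; A = False; G = True; C = False; H = True; B = True

{C, G, S}: 2 true → even ✓
{A, H, S}: 2 true → even ✓
{G, H}: 2 true → even ✓
{B, H, S}: 3 true → odd ✓
{B, C, S}: 2 true → even ✓
{B, C}: 1 true → odd ✓
{A, G, H}: 2 true → even ✓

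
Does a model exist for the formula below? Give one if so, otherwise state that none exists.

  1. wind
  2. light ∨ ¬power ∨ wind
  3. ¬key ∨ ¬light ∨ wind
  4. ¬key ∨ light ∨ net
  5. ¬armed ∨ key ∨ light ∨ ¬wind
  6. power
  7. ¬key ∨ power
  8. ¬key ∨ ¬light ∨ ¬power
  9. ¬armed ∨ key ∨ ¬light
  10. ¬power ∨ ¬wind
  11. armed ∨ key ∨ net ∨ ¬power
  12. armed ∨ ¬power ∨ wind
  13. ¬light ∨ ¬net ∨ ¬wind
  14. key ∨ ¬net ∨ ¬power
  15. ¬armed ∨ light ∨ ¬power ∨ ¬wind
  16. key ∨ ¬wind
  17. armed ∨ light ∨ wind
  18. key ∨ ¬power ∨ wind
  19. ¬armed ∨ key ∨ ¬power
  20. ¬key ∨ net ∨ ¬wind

Unsatisfiable

Case wind = True:
  (power) forces power = True.
  Clause (¬power ∨ ¬wind) is falsified — contradiction.
Case wind = False:
  Clause (wind) is falsified — contradiction.
Both cases fail, so the formula is unsatisfiable.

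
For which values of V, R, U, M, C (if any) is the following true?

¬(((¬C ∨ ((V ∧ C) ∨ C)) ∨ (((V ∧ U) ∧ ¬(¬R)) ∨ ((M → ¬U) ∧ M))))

Case C = True: the formula becomes ¬((True ∨ (((V ∧ U) ∧ ¬(¬R)) ∨ ((M → ¬U) ∧ M)))) = False.
Case C = False: the formula becomes ¬((True ∨ (((V ∧ U) ∧ ¬(¬R)) ∨ ((M → ¬U) ∧ M)))) = False.
Both cases fail — unsatisfiable.

Unsatisfiable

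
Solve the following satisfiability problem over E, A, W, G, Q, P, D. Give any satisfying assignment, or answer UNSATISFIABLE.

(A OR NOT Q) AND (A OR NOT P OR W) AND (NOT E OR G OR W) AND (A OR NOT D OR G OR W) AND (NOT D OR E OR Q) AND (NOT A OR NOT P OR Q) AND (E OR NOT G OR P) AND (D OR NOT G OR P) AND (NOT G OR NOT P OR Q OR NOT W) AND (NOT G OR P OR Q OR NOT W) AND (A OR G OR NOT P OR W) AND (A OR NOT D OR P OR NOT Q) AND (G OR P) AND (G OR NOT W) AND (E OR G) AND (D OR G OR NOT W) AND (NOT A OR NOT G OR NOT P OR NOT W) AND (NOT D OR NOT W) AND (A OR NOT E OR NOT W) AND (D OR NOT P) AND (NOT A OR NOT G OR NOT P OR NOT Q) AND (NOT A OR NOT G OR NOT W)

Set E = True.
Set A = True.
Try W = True:
  (G OR NOT W) forces G = True.
  clause (NOT A OR NOT G OR NOT W) is falsified — backtrack.
So W = False.
  then (NOT E OR G OR W) forces G = True.
Set Q = True.
  then (NOT A OR NOT G OR NOT P OR NOT Q) forces P = False.
  then (D OR NOT G OR P) forces D = True.
All clauses satisfied.

E = True; A = True; W = False; G = True; Q = True; P = False; D = True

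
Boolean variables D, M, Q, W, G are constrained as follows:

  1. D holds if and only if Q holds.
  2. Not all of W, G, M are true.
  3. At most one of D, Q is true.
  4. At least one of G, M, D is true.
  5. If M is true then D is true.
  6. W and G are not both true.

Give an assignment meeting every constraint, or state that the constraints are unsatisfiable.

D = False, M = False, Q = False, W = False, G = True

  (1) D=F, Q=F — same ✓
  (2) {W, G, M}: 1/3 true — not all ✓
  (3) {D, Q}: 0 true — at most one ✓
  (4) {G, M, D}: 1 true — at least one ✓
  (5) M=F ⇒ D: vacuous ✓
  (6) W=F, G=T — not both ✓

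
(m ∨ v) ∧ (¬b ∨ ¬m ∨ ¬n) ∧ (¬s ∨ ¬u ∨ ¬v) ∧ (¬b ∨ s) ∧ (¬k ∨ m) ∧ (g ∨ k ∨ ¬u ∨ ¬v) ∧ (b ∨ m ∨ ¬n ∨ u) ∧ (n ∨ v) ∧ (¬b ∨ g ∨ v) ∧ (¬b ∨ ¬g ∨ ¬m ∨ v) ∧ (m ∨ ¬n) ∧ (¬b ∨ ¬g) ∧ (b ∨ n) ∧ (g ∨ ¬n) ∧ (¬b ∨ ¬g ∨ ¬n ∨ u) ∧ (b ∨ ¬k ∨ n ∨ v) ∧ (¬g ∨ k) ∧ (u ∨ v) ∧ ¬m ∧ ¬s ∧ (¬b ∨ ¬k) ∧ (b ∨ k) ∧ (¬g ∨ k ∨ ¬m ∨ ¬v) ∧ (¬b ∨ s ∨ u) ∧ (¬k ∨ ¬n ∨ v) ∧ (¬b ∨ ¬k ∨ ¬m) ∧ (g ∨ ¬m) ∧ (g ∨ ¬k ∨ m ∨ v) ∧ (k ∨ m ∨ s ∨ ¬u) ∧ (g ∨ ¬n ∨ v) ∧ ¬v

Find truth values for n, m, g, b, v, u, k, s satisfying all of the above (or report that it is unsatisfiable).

Unsatisfiable — no assignment works.

Case m = True:
  Clause (¬m) is falsified — contradiction.
Case m = False:
  (m ∨ v) forces v = True.
  Clause (¬v) is falsified — contradiction.
Both cases fail, so the formula is unsatisfiable.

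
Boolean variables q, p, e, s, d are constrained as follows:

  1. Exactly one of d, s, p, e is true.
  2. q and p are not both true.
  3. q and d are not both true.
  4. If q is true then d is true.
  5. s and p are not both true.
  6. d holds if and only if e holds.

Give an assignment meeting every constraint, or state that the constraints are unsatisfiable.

q: False; p: True; e: False; s: False; d: False

  (1) {d, s, p, e}: 1 true — exactly one ✓
  (2) q=F, p=T — not both ✓
  (3) q=F, d=F — not both ✓
  (4) q=F ⇒ d: vacuous ✓
  (5) s=F, p=T — not both ✓
  (6) d=F, e=F — same ✓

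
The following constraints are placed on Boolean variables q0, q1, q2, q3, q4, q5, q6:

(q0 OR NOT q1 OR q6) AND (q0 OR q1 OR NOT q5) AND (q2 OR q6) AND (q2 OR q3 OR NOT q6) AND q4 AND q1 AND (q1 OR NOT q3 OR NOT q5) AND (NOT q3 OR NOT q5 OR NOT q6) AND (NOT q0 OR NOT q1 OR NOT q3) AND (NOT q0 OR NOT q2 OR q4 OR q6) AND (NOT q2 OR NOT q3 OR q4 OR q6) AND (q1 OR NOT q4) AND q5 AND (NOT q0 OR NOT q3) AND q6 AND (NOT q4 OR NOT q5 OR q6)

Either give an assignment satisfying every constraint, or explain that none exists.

q0=T, q1=T, q2=T, q3=F, q4=T, q5=T, q6=T

Unit clause (q4) forces q4 = True.
Unit clause (q1) forces q1 = True.
Unit clause (q5) forces q5 = True.
Unit clause (q6) forces q6 = True.
In (NOT q3 OR NOT q5 OR NOT q6) only NOT q3 is left, so q3 = False.
In (q2 OR q3 OR NOT q6) only q2 is left, so q2 = True.
Set q0 = True.
All clauses satisfied.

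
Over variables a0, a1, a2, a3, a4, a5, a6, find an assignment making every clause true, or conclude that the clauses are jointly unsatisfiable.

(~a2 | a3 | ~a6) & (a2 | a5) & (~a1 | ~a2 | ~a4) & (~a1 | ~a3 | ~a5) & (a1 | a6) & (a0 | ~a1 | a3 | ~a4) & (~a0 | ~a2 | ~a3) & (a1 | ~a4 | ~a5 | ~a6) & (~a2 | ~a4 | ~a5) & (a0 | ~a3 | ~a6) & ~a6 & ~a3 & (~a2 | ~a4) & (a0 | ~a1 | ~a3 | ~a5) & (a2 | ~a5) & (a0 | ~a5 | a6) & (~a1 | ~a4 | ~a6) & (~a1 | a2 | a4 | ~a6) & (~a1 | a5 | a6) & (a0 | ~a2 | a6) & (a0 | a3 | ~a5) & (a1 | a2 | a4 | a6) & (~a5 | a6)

Case a3 = True:
  Clause (~a3) is falsified — contradiction.
Case a3 = False:
  (~a6) forces a6 = False.
  (a1 | a6) forces a1 = True.
  (~a1 | a5 | a6) forces a5 = True.
  Clause (~a5 | a6) is falsified — contradiction.
Both cases fail, so the formula is unsatisfiable.

Unsatisfiable — no assignment works.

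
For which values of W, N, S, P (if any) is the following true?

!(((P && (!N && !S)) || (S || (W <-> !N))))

W = False, N = False, S = False, P = False

  !(((P && (!N && !S)) || (S || (W <-> !N)))) = True
    (P && (!N && !S)) || (S || (W <-> !N)) = False
      P && (!N && !S) = False
        !N && !S = True
          !N = True
          !S = True
      S || (W <-> !N) = False
        W <-> !N = False
          !N = True
The formula evaluates to True.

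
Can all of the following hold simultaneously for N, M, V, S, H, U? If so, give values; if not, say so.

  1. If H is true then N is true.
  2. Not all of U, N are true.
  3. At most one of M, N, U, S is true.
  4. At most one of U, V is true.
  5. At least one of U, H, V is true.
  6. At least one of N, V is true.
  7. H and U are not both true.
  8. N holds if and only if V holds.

N = True; M = False; V = True; S = False; H = True; U = False

  (1) H=T ⇒ N: T ✓
  (2) {U, N}: 1/2 true — not all ✓
  (3) {M, N, U, S}: 1 true — at most one ✓
  (4) {U, V}: 1 true — at most one ✓
  (5) {U, H, V}: 2 true — at least one ✓
  (6) {N, V}: 2 true — at least one ✓
  (7) H=T, U=F — not both ✓
  (8) N=T, V=T — same ✓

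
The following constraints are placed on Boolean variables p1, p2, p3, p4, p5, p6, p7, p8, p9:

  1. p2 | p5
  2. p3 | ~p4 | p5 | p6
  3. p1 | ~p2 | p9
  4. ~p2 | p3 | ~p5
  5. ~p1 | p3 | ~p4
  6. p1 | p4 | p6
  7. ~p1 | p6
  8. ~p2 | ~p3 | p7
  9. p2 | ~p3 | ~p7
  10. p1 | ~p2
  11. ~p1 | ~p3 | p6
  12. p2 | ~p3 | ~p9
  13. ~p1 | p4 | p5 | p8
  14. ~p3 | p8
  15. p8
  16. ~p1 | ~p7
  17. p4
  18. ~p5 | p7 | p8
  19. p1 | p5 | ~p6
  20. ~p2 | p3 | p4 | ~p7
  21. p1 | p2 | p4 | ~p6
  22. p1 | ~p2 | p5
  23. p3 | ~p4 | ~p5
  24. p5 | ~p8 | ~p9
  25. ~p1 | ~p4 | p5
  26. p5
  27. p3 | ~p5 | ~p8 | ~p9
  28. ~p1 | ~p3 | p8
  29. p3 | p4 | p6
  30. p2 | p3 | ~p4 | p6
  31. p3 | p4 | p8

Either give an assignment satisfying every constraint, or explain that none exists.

Unit clause (p8) forces p8 = True.
Unit clause (p4) forces p4 = True.
Unit clause (p5) forces p5 = True.
In (p3 | ~p4 | ~p5) only p3 is left, so p3 = True.
Set p1 = False.
  then (p1 | ~p2) forces p2 = False.
  then (p2 | ~p3 | ~p9) forces p9 = False.
  then (p2 | ~p3 | ~p7) forces p7 = False.
Set p6 = True.
All clauses satisfied.

p1=F, p2=F, p3=T, p4=T, p5=T, p6=T, p7=F, p8=T, p9=F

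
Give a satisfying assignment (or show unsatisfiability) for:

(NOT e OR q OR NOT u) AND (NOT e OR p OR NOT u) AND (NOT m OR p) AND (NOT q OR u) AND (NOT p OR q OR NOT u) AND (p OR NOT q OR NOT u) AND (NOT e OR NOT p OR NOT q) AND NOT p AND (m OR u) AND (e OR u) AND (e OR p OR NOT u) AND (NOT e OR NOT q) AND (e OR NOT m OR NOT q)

UNSATISFIABLE

Case p = True:
  Clause (NOT p) is falsified — contradiction.
Case p = False:
  (NOT m OR p) forces m = False.
  (m OR u) forces u = True.
  (NOT e OR p OR NOT u) forces e = False.
  Clause (e OR p OR NOT u) is falsified — contradiction.
Both cases fail, so the formula is unsatisfiable.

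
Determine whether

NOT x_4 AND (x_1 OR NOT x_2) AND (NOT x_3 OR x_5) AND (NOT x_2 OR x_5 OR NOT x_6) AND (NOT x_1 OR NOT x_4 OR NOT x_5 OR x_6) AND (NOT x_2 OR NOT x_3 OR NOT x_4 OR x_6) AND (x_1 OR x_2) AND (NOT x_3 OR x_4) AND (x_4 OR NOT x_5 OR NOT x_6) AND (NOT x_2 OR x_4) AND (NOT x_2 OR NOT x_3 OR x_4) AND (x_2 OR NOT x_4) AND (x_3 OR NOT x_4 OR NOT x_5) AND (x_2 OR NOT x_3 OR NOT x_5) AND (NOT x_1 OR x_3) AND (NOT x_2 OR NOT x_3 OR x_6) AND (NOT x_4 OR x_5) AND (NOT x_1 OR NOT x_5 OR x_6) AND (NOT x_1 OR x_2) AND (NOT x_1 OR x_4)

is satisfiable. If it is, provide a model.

UNSATISFIABLE

Case x_1 = True:
  (NOT x_4) forces x_4 = False.
  Clause (NOT x_1 OR x_4) is falsified — contradiction.
Case x_1 = False:
  (NOT x_4) forces x_4 = False.
  (x_1 OR NOT x_2) forces x_2 = False.
  Clause (x_1 OR x_2) is falsified — contradiction.
Both cases fail, so the formula is unsatisfiable.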